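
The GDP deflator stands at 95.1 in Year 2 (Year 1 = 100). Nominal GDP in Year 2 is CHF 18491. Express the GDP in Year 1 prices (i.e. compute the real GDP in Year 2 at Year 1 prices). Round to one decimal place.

19443.7

Real = Nominal ÷ (Index/100) = 18491 ÷ (95.1/100)
     = 18491 ÷ 0.951 = 19443.7434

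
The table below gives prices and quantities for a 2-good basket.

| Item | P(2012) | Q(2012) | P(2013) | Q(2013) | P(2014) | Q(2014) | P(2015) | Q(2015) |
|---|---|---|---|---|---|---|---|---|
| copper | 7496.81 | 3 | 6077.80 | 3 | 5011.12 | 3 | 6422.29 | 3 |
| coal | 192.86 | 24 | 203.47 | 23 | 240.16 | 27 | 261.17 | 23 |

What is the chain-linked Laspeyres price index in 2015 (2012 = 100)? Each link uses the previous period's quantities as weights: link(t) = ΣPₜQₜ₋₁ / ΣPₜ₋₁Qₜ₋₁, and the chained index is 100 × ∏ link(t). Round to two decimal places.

Link 2012→2013:
ΣP(2013)Q(2012) = 6077.80×3 + 203.47×24 = 18233.4 + 4883.28 = 23116.68
ΣP(2012)Q(2012) = 7496.81×3 + 192.86×24 = 22490.43 + 4628.64 = 27119.07
link = 23116.68/27119.07 = 0.852414
Link 2013→2014:
ΣP(2014)Q(2013) = 5011.12×3 + 240.16×23 = 15033.36 + 5523.68 = 20557.04
ΣP(2013)Q(2013) = 6077.80×3 + 203.47×23 = 18233.4 + 4679.81 = 22913.21
link = 20557.04/22913.21 = 0.897170
Link 2014→2015:
ΣP(2015)Q(2014) = 6422.29×3 + 261.17×27 = 19266.87 + 7051.59 = 26318.46
ΣP(2014)Q(2014) = 5011.12×3 + 240.16×27 = 15033.36 + 6484.32 = 21517.68
link = 26318.46/21517.68 = 1.223109
Chained index = 100 × 0.852414 × 0.897170 × 1.223109 = 93.5385

93.54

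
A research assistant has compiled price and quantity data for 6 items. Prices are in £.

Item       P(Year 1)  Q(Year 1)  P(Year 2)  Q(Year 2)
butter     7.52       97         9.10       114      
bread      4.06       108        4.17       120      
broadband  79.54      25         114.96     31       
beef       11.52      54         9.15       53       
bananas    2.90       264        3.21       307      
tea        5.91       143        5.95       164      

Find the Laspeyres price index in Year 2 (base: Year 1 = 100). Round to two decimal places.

118.75

Laspeyres price index uses base-period quantities as weights.
ΣP(Year 2)·Q(Year 1) = 9.10×97 + 4.17×108 + 114.96×25 + 9.15×54 + 3.21×264 + 5.95×143 = 882.7 + 450.36 + 2874 + 494.1 + 847.44 + 850.85 = 6399.45
ΣP(Year 1)·Q(Year 1) = 7.52×97 + 4.06×108 + 79.54×25 + 11.52×54 + 2.90×264 + 5.91×143 = 729.44 + 438.48 + 1988.5 + 622.08 + 765.6 + 845.13 = 5389.23
Index = 6399.45 / 5389.23 × 100 = 118.7452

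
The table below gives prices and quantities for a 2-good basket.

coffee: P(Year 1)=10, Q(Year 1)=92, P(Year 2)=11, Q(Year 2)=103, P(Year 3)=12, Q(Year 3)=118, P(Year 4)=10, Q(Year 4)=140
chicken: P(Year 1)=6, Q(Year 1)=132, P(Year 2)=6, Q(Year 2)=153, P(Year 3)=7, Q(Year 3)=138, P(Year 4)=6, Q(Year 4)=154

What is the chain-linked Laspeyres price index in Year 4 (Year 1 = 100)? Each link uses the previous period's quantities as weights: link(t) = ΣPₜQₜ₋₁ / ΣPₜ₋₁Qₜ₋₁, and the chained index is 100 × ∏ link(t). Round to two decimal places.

99.92

Link Year 1→Year 2:
ΣP(Year 2)Q(Year 1) = 11×92 + 6×132 = 1012 + 792 = 1804
ΣP(Year 1)Q(Year 1) = 10×92 + 6×132 = 920 + 792 = 1712
link = 1804/1712 = 1.053738
Link Year 2→Year 3:
ΣP(Year 3)Q(Year 2) = 12×103 + 7×153 = 1236 + 1071 = 2307
ΣP(Year 2)Q(Year 2) = 11×103 + 6×153 = 1133 + 918 = 2051
link = 2307/2051 = 1.124817
Link Year 3→Year 4:
ΣP(Year 4)Q(Year 3) = 10×118 + 6×138 = 1180 + 828 = 2008
ΣP(Year 3)Q(Year 3) = 12×118 + 7×138 = 1416 + 966 = 2382
link = 2008/2382 = 0.842989
Chained index = 100 × 1.053738 × 1.124817 × 0.842989 = 99.9164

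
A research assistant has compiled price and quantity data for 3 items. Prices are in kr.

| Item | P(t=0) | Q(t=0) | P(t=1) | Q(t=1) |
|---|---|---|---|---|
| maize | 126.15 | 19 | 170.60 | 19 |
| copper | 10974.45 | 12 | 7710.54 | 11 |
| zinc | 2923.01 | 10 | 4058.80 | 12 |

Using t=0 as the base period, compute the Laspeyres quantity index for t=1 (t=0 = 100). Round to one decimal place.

96.9

Laspeyres quantity index uses base-period prices as weights.
ΣP(t=0)·Q(t=1) = 126.15×19 + 10974.45×11 + 2923.01×12 = 2396.85 + 120718.95 + 35076.12 = 158191.92
ΣP(t=0)·Q(t=0) = 126.15×19 + 10974.45×12 + 2923.01×10 = 2396.85 + 131693.4 + 29230.1 = 163320.35
Index = 158191.92 / 163320.35 × 100 = 96.8599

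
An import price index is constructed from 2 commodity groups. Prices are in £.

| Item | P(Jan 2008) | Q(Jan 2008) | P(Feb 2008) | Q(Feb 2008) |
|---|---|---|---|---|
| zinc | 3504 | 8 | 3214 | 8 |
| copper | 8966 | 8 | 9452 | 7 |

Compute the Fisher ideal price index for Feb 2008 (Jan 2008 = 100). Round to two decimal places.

Laspeyres component (base-period weights):
ΣP(Feb 2008)Q(Jan 2008) = 3214×8 + 9452×8 = 25712 + 75616 = 101328
ΣP(Jan 2008)Q(Jan 2008) = 3504×8 + 8966×8 = 28032 + 71728 = 99760
L = 101328 / 99760 × 100 = 101.5718
Paasche component (current-period weights):
ΣP(Feb 2008)Q(Feb 2008) = 3214×8 + 9452×7 = 25712 + 66164 = 91876
ΣP(Jan 2008)Q(Feb 2008) = 3504×8 + 8966×7 = 28032 + 62762 = 90794
P = 91876 / 90794 × 100 = 101.1917
Fisher = √(L × P) = √(101.5718 × 101.1917) = 101.3816

101.38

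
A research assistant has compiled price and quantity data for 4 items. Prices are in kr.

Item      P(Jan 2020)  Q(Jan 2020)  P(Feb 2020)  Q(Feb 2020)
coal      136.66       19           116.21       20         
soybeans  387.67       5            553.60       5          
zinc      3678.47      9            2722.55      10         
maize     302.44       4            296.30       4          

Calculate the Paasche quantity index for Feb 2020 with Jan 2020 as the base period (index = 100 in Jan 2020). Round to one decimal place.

Paasche quantity index uses current-period prices as weights.
ΣP(Feb 2020)·Q(Feb 2020) = 116.21×20 + 553.60×5 + 2722.55×10 + 296.30×4 = 2324.2 + 2768 + 27225.5 + 1185.2 = 33502.9
ΣP(Feb 2020)·Q(Jan 2020) = 116.21×19 + 553.60×5 + 2722.55×9 + 296.30×4 = 2207.99 + 2768 + 24502.95 + 1185.2 = 30664.14
Index = 33502.9 / 30664.14 × 100 = 109.2576

109.3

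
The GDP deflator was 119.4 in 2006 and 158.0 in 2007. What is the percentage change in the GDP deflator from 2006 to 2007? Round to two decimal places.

32.33%

Change = (158.0 − 119.4) / 119.4 × 100
       = 38.6 / 119.4 × 100 = 32.3283%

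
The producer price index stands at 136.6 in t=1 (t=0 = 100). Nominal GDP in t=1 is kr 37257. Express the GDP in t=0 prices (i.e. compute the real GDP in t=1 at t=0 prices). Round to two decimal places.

27274.52

Real = Nominal ÷ (Index/100) = 37257 ÷ (136.6/100)
     = 37257 ÷ 1.366 = 27274.5242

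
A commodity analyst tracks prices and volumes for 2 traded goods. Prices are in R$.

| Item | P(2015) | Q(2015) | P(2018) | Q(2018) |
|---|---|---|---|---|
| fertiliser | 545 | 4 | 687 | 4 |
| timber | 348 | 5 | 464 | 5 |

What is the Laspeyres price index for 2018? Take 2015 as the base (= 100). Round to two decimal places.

129.29

Laspeyres price index uses base-period quantities as weights.
ΣP(2018)·Q(2015) = 687×4 + 464×5 = 2748 + 2320 = 5068
ΣP(2015)·Q(2015) = 545×4 + 348×5 = 2180 + 1740 = 3920
Index = 5068 / 3920 × 100 = 129.2857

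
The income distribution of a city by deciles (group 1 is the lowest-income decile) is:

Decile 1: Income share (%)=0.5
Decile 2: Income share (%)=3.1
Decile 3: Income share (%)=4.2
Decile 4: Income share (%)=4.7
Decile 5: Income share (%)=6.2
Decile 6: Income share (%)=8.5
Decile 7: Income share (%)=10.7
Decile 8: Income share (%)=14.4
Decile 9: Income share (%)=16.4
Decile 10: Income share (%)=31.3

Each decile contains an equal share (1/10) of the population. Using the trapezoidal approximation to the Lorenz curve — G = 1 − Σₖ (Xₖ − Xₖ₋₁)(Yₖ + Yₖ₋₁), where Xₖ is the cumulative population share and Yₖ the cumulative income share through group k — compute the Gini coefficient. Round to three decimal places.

0.442

Cumulative income shares Yₖ: 0.0050, 0.0360, 0.0780, 0.1250, 0.1870, 0.2720, 0.3790, 0.5230, 0.6870, 1.0000
Σ (Xₖ−Xₖ₋₁)(Yₖ+Yₖ₋₁) = (1/10)(0.0050+0.0000) + (1/10)(0.0360+0.0050) + (1/10)(0.0780+0.0360) + (1/10)(0.1250+0.0780) + (1/10)(0.1870+0.1250) + (1/10)(0.2720+0.1870) + (1/10)(0.3790+0.2720) + (1/10)(0.5230+0.3790) + (1/10)(0.6870+0.5230) + (1/10)(1.0000+0.6870)
  = 0.0005 + 0.0041 + 0.0114 + 0.0203 + 0.0312 + 0.0459 + 0.0651 + 0.0902 + 0.1210 + 0.1687 = 0.5584
G = 1 − 0.5584 = 0.4416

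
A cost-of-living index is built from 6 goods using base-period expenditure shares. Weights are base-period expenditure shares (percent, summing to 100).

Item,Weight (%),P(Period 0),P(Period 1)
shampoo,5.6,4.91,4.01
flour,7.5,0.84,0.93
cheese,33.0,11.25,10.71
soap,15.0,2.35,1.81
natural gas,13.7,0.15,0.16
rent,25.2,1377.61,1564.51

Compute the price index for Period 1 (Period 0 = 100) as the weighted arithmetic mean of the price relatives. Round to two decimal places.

99.08

shampoo: 5.6 × (4.01/4.91) = 5.6 × 0.816701 = 4.5735
flour: 7.5 × (0.93/0.84) = 7.5 × 1.107143 = 8.3036
cheese: 33.0 × (10.71/11.25) = 33.0 × 0.952000 = 31.4160
soap: 15.0 × (1.81/2.35) = 15.0 × 0.770213 = 11.5532
natural gas: 13.7 × (0.16/0.15) = 13.7 × 1.066667 = 14.6133
rent: 25.2 × (1564.51/1377.61) = 25.2 × 1.135670 = 28.6189
Index = Σ wᵢ·(p₁ᵢ/p₀ᵢ) = 4.5735 + 8.3036 + 31.4160 + 11.5532 + 14.6133 + 28.6189 = 99.0785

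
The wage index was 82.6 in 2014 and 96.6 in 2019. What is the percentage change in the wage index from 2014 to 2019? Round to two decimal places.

Change = (96.6 − 82.6) / 82.6 × 100
       = 14.0 / 82.6 × 100 = 16.9492%

16.95%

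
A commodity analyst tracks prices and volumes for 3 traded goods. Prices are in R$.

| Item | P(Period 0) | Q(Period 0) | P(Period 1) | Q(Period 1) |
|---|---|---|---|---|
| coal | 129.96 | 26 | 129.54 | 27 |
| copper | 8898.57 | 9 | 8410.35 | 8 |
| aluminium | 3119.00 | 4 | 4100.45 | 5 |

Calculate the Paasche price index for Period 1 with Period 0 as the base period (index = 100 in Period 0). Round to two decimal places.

Paasche price index uses current-period quantities as weights.
ΣP(Period 1)·Q(Period 1) = 129.54×27 + 8410.35×8 + 4100.45×5 = 3497.58 + 67282.8 + 20502.25 = 91282.63
ΣP(Period 0)·Q(Period 1) = 129.96×27 + 8898.57×8 + 3119.00×5 = 3508.92 + 71188.56 + 15595 = 90292.48
Index = 91282.63 / 90292.48 × 100 = 101.0966

101.10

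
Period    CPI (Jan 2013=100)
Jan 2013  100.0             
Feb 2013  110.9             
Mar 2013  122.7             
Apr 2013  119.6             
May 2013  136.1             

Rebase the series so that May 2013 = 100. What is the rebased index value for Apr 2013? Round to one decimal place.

87.9

Rebased(Apr 2013) = 119.6 / 136.1 × 100 = 87.8766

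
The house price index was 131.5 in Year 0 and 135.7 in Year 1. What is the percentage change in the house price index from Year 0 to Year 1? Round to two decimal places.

3.19%

Change = (135.7 − 131.5) / 131.5 × 100
       = 4.2 / 131.5 × 100 = 3.1939%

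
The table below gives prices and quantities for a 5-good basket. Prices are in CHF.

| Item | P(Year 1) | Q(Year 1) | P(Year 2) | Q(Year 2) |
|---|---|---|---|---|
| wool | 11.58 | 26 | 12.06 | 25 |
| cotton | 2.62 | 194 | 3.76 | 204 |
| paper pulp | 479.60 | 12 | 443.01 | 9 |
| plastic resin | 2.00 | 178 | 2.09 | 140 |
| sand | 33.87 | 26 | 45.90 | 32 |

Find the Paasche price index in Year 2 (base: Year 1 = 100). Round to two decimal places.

Paasche price index uses current-period quantities as weights.
ΣP(Year 2)·Q(Year 2) = 12.06×25 + 3.76×204 + 443.01×9 + 2.09×140 + 45.90×32 = 301.5 + 767.04 + 3987.09 + 292.6 + 1468.8 = 6817.03
ΣP(Year 1)·Q(Year 2) = 11.58×25 + 2.62×204 + 479.60×9 + 2.00×140 + 33.87×32 = 289.5 + 534.48 + 4316.4 + 280 + 1083.84 = 6504.22
Index = 6817.03 / 6504.22 × 100 = 104.8093

104.81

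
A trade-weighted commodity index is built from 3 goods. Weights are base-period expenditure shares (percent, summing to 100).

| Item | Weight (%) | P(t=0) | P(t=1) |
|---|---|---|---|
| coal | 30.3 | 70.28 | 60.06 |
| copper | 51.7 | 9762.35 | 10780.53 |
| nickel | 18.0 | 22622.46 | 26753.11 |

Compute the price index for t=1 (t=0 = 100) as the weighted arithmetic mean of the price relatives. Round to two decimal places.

104.27

coal: 30.3 × (60.06/70.28) = 30.3 × 0.854582 = 25.8938
copper: 51.7 × (10780.53/9762.35) = 51.7 × 1.104297 = 57.0921
nickel: 18.0 × (26753.11/22622.46) = 18.0 × 1.182591 = 21.2866
Index = Σ wᵢ·(p₁ᵢ/p₀ᵢ) = 25.8938 + 57.0921 + 21.2866 = 104.2726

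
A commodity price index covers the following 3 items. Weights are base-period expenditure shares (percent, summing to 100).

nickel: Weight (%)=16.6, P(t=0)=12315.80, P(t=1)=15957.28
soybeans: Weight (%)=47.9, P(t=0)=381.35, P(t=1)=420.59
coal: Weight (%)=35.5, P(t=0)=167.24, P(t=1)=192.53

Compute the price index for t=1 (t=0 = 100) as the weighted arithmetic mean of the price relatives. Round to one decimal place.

nickel: 16.6 × (15957.28/12315.80) = 16.6 × 1.295675 = 21.5082
soybeans: 47.9 × (420.59/381.35) = 47.9 × 1.102898 = 52.8288
coal: 35.5 × (192.53/167.24) = 35.5 × 1.151220 = 40.8683
Index = Σ wᵢ·(p₁ᵢ/p₀ᵢ) = 21.5082 + 52.8288 + 40.8683 = 115.2053

115.2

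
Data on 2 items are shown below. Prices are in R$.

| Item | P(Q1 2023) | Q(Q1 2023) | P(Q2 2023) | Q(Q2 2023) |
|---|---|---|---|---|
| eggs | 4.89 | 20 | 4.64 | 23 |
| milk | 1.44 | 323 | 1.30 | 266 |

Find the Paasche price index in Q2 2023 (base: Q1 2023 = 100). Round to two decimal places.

Paasche price index uses current-period quantities as weights.
ΣP(Q2 2023)·Q(Q2 2023) = 4.64×23 + 1.30×266 = 106.72 + 345.8 = 452.52
ΣP(Q1 2023)·Q(Q2 2023) = 4.89×23 + 1.44×266 = 112.47 + 383.04 = 495.51
Index = 452.52 / 495.51 × 100 = 91.3241

91.32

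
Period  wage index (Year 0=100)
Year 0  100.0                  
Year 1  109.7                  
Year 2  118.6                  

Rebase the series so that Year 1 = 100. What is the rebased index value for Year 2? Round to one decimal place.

108.1

Rebased(Year 2) = 118.6 / 109.7 × 100 = 108.1130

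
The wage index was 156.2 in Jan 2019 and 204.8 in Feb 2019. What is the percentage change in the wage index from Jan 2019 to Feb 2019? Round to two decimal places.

31.11%

Change = (204.8 − 156.2) / 156.2 × 100
       = 48.6 / 156.2 × 100 = 31.1140%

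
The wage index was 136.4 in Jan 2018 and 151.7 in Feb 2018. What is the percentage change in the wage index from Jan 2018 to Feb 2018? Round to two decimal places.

11.22%

Change = (151.7 − 136.4) / 136.4 × 100
       = 15.3 / 136.4 × 100 = 11.2170%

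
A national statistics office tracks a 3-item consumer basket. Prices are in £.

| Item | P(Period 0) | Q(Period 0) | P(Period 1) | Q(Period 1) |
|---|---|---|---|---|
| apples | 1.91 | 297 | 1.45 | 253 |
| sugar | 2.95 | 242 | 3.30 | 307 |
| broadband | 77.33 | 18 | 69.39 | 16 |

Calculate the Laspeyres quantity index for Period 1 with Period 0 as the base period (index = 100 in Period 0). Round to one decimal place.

98.2

Laspeyres quantity index uses base-period prices as weights.
ΣP(Period 0)·Q(Period 1) = 1.91×253 + 2.95×307 + 77.33×16 = 483.23 + 905.65 + 1237.28 = 2626.16
ΣP(Period 0)·Q(Period 0) = 1.91×297 + 2.95×242 + 77.33×18 = 567.27 + 713.9 + 1391.94 = 2673.11
Index = 2626.16 / 2673.11 × 100 = 98.2436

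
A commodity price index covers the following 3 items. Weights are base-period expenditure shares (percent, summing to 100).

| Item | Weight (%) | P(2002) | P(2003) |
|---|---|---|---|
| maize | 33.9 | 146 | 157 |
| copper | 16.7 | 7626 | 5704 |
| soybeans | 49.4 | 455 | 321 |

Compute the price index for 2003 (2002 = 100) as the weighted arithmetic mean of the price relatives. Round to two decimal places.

maize: 33.9 × (157/146) = 33.9 × 1.075342 = 36.4541
copper: 16.7 × (5704/7626) = 16.7 × 0.747967 = 12.4911
soybeans: 49.4 × (321/455) = 49.4 × 0.705495 = 34.8514
Index = Σ wᵢ·(p₁ᵢ/p₀ᵢ) = 36.4541 + 12.4911 + 34.8514 = 83.7966

83.80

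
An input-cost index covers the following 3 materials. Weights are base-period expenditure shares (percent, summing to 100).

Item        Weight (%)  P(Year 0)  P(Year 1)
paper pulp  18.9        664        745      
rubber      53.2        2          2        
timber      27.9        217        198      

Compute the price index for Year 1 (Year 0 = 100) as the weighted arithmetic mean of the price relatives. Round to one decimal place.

99.9

paper pulp: 18.9 × (745/664) = 18.9 × 1.121988 = 21.2056
rubber: 53.2 × (2/2) = 53.2 × 1.000000 = 53.2000
timber: 27.9 × (198/217) = 27.9 × 0.912442 = 25.4571
Index = Σ wᵢ·(p₁ᵢ/p₀ᵢ) = 21.2056 + 53.2000 + 25.4571 = 99.8627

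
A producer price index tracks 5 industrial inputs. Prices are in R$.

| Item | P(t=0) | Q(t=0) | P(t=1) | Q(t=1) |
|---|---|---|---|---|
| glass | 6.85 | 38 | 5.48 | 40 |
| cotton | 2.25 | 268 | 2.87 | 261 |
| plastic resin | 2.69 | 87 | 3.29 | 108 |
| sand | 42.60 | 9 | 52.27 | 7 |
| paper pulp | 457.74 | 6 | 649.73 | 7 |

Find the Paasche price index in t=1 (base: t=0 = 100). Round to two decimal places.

134.02

Paasche price index uses current-period quantities as weights.
ΣP(t=1)·Q(t=1) = 5.48×40 + 2.87×261 + 3.29×108 + 52.27×7 + 649.73×7 = 219.2 + 749.07 + 355.32 + 365.89 + 4548.11 = 6237.59
ΣP(t=0)·Q(t=1) = 6.85×40 + 2.25×261 + 2.69×108 + 42.60×7 + 457.74×7 = 274 + 587.25 + 290.52 + 298.2 + 3204.18 = 4654.15
Index = 6237.59 / 4654.15 × 100 = 134.0221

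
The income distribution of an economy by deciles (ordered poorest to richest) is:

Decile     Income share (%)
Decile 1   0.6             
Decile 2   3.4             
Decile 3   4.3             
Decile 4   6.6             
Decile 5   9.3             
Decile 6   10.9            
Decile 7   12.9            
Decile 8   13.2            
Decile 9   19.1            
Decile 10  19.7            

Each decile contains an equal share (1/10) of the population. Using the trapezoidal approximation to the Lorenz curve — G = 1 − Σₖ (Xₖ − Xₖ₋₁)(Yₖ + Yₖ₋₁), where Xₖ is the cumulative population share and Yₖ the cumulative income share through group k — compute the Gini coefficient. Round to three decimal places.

Cumulative income shares Yₖ: 0.0060, 0.0400, 0.0830, 0.1490, 0.2420, 0.3510, 0.4800, 0.6120, 0.8030, 1.0000
Σ (Xₖ−Xₖ₋₁)(Yₖ+Yₖ₋₁) = (1/10)(0.0060+0.0000) + (1/10)(0.0400+0.0060) + (1/10)(0.0830+0.0400) + (1/10)(0.1490+0.0830) + (1/10)(0.2420+0.1490) + (1/10)(0.3510+0.2420) + (1/10)(0.4800+0.3510) + (1/10)(0.6120+0.4800) + (1/10)(0.8030+0.6120) + (1/10)(1.0000+0.8030)
  = 0.0006 + 0.0046 + 0.0123 + 0.0232 + 0.0391 + 0.0593 + 0.0831 + 0.1092 + 0.1415 + 0.1803 = 0.6532
G = 1 − 0.6532 = 0.3468

0.347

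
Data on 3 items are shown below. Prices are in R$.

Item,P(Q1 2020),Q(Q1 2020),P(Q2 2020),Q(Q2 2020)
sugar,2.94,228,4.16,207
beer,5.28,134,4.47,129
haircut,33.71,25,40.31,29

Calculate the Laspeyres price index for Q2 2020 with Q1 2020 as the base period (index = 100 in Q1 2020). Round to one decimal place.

Laspeyres price index uses base-period quantities as weights.
ΣP(Q2 2020)·Q(Q1 2020) = 4.16×228 + 4.47×134 + 40.31×25 = 948.48 + 598.98 + 1007.75 = 2555.21
ΣP(Q1 2020)·Q(Q1 2020) = 2.94×228 + 5.28×134 + 33.71×25 = 670.32 + 707.52 + 842.75 = 2220.59
Index = 2555.21 / 2220.59 × 100 = 115.0690

115.1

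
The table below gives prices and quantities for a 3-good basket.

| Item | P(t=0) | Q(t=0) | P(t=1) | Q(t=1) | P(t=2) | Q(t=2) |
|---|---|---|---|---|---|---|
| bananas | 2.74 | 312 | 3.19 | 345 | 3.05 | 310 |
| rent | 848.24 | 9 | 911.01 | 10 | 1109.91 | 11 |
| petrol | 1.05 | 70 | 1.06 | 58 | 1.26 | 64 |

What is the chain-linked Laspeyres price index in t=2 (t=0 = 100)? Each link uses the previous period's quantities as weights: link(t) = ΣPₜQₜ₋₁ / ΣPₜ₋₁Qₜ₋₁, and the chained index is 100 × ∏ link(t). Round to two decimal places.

Link t=0→t=1:
ΣP(t=1)Q(t=0) = 3.19×312 + 911.01×9 + 1.06×70 = 995.28 + 8199.09 + 74.2 = 9268.57
ΣP(t=0)Q(t=0) = 2.74×312 + 848.24×9 + 1.05×70 = 854.88 + 7634.16 + 73.5 = 8562.54
link = 9268.57/8562.54 = 1.082456
Link t=1→t=2:
ΣP(t=2)Q(t=1) = 3.05×345 + 1109.91×10 + 1.26×58 = 1052.25 + 11099.1 + 73.08 = 12224.43
ΣP(t=1)Q(t=1) = 3.19×345 + 911.01×10 + 1.06×58 = 1100.55 + 9110.1 + 61.48 = 10272.13
link = 12224.43/10272.13 = 1.190058
Chained index = 100 × 1.082456 × 1.190058 = 128.8185

128.82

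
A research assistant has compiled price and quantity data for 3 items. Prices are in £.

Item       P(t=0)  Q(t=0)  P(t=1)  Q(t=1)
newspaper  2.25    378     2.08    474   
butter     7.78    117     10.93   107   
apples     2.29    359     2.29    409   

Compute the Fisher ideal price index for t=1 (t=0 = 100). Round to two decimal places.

Laspeyres component (base-period weights):
ΣP(t=1)Q(t=0) = 2.08×378 + 10.93×117 + 2.29×359 = 786.24 + 1278.81 + 822.11 = 2887.16
ΣP(t=0)Q(t=0) = 2.25×378 + 7.78×117 + 2.29×359 = 850.5 + 910.26 + 822.11 = 2582.87
L = 2887.16 / 2582.87 × 100 = 111.7811
Paasche component (current-period weights):
ΣP(t=1)Q(t=1) = 2.08×474 + 10.93×107 + 2.29×409 = 985.92 + 1169.51 + 936.61 = 3092.04
ΣP(t=0)Q(t=1) = 2.25×474 + 7.78×107 + 2.29×409 = 1066.5 + 832.46 + 936.61 = 2835.57
P = 3092.04 / 2835.57 × 100 = 109.0447
Fisher = √(L × P) = √(111.7811 × 109.0447) = 110.4044

110.40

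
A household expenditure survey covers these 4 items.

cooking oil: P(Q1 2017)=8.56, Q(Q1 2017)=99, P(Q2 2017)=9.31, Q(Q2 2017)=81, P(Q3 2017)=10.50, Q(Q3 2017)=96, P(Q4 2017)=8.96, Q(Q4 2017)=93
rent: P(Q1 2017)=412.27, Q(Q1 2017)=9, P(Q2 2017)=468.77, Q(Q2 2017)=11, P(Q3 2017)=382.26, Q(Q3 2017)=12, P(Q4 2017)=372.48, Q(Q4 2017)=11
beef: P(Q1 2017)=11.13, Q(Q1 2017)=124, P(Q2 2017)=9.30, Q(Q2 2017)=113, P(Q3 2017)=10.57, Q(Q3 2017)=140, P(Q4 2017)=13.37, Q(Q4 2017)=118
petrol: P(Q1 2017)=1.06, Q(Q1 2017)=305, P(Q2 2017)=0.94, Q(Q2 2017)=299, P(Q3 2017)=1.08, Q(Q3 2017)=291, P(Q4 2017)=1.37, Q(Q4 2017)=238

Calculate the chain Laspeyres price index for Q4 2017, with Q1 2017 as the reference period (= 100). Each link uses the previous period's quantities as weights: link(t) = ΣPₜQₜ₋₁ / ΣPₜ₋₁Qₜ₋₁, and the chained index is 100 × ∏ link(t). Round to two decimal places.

Link Q1 2017→Q2 2017:
ΣP(Q2 2017)Q(Q1 2017) = 9.31×99 + 468.77×9 + 9.30×124 + 0.94×305 = 921.69 + 4218.93 + 1153.2 + 286.7 = 6580.52
ΣP(Q1 2017)Q(Q1 2017) = 8.56×99 + 412.27×9 + 11.13×124 + 1.06×305 = 847.44 + 3710.43 + 1380.12 + 323.3 = 6261.29
link = 6580.52/6261.29 = 1.050985
Link Q2 2017→Q3 2017:
ΣP(Q3 2017)Q(Q2 2017) = 10.50×81 + 382.26×11 + 10.57×113 + 1.08×299 = 850.5 + 4204.86 + 1194.41 + 322.92 = 6572.69
ΣP(Q2 2017)Q(Q2 2017) = 9.31×81 + 468.77×11 + 9.30×113 + 0.94×299 = 754.11 + 5156.47 + 1050.9 + 281.06 = 7242.54
link = 6572.69/7242.54 = 0.907512
Link Q3 2017→Q4 2017:
ΣP(Q4 2017)Q(Q3 2017) = 8.96×96 + 372.48×12 + 13.37×140 + 1.37×291 = 860.16 + 4469.76 + 1871.8 + 398.67 = 7600.39
ΣP(Q3 2017)Q(Q3 2017) = 10.50×96 + 382.26×12 + 10.57×140 + 1.08×291 = 1008 + 4587.12 + 1479.8 + 314.28 = 7389.2
link = 7600.39/7389.2 = 1.028581
Chained index = 100 × 1.050985 × 0.907512 × 1.028581 = 98.1041

98.10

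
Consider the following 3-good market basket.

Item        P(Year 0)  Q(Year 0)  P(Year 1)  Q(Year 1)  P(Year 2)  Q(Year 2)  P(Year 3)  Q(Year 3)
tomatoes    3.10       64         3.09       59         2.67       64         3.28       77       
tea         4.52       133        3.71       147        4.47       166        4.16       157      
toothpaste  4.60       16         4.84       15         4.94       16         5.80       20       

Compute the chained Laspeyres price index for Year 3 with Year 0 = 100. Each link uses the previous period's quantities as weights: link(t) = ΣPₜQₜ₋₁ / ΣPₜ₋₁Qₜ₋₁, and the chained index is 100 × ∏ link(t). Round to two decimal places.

Link Year 0→Year 1:
ΣP(Year 1)Q(Year 0) = 3.09×64 + 3.71×133 + 4.84×16 = 197.76 + 493.43 + 77.44 = 768.63
ΣP(Year 0)Q(Year 0) = 3.10×64 + 4.52×133 + 4.60×16 = 198.4 + 601.16 + 73.6 = 873.16
link = 768.63/873.16 = 0.880285
Link Year 1→Year 2:
ΣP(Year 2)Q(Year 1) = 2.67×59 + 4.47×147 + 4.94×15 = 157.53 + 657.09 + 74.1 = 888.72
ΣP(Year 1)Q(Year 1) = 3.09×59 + 3.71×147 + 4.84×15 = 182.31 + 545.37 + 72.6 = 800.28
link = 888.72/800.28 = 1.110511
Link Year 2→Year 3:
ΣP(Year 3)Q(Year 2) = 3.28×64 + 4.16×166 + 5.80×16 = 209.92 + 690.56 + 92.8 = 993.28
ΣP(Year 2)Q(Year 2) = 2.67×64 + 4.47×166 + 4.94×16 = 170.88 + 742.02 + 79.04 = 991.94
link = 993.28/991.94 = 1.001351
Chained index = 100 × 0.880285 × 1.110511 × 1.001351 = 97.8887

97.89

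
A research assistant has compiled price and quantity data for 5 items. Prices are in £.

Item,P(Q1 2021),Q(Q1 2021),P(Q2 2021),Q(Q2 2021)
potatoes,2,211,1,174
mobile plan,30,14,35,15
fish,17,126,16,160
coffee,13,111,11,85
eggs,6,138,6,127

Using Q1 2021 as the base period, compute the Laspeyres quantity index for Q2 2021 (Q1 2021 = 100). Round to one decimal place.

102.5

Laspeyres quantity index uses base-period prices as weights.
ΣP(Q1 2021)·Q(Q2 2021) = 2×174 + 30×15 + 17×160 + 13×85 + 6×127 = 348 + 450 + 2720 + 1105 + 762 = 5385
ΣP(Q1 2021)·Q(Q1 2021) = 2×211 + 30×14 + 17×126 + 13×111 + 6×138 = 422 + 420 + 2142 + 1443 + 828 = 5255
Index = 5385 / 5255 × 100 = 102.4738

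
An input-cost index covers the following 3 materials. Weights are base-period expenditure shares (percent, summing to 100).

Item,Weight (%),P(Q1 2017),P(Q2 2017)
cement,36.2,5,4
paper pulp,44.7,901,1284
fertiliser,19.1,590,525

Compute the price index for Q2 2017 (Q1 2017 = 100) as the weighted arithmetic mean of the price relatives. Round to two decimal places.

cement: 36.2 × (4/5) = 36.2 × 0.800000 = 28.9600
paper pulp: 44.7 × (1284/901) = 44.7 × 1.425083 = 63.7012
fertiliser: 19.1 × (525/590) = 19.1 × 0.889831 = 16.9958
Index = Σ wᵢ·(p₁ᵢ/p₀ᵢ) = 28.9600 + 63.7012 + 16.9958 = 109.6570

109.66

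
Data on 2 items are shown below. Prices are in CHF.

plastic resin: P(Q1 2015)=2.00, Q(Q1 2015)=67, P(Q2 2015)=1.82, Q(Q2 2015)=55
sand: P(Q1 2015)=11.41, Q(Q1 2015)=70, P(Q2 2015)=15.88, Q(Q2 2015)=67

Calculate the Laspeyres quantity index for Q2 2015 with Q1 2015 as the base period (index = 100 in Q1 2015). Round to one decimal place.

Laspeyres quantity index uses base-period prices as weights.
ΣP(Q1 2015)·Q(Q2 2015) = 2.00×55 + 11.41×67 = 110 + 764.47 = 874.47
ΣP(Q1 2015)·Q(Q1 2015) = 2.00×67 + 11.41×70 = 134 + 798.7 = 932.7
Index = 874.47 / 932.7 × 100 = 93.7568

93.8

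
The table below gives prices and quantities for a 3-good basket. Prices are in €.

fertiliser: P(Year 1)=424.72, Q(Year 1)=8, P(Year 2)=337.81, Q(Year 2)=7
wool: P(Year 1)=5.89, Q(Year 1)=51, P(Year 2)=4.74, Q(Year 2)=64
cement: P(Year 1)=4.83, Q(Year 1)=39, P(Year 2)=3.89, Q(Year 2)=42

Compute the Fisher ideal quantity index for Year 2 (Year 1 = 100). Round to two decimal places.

91.44

Laspeyres component (base-period weights):
ΣP(Year 1)Q(Year 2) = 424.72×7 + 5.89×64 + 4.83×42 = 2973.04 + 376.96 + 202.86 = 3552.86
ΣP(Year 1)Q(Year 1) = 424.72×8 + 5.89×51 + 4.83×39 = 3397.76 + 300.39 + 188.37 = 3886.52
L = 3552.86 / 3886.52 × 100 = 91.4149
Paasche component (current-period weights):
ΣP(Year 2)Q(Year 2) = 337.81×7 + 4.74×64 + 3.89×42 = 2364.67 + 303.36 + 163.38 = 2831.41
ΣP(Year 2)Q(Year 1) = 337.81×8 + 4.74×51 + 3.89×39 = 2702.48 + 241.74 + 151.71 = 3095.93
P = 2831.41 / 3095.93 × 100 = 91.4559
Fisher = √(L × P) = √(91.4149 × 91.4559) = 91.4354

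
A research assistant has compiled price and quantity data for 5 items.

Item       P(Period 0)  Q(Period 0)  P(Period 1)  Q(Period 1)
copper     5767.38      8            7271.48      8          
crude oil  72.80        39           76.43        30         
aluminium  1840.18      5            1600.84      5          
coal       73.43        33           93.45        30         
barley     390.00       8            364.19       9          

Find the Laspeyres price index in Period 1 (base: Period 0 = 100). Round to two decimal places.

Laspeyres price index uses base-period quantities as weights.
ΣP(Period 1)·Q(Period 0) = 7271.48×8 + 76.43×39 + 1600.84×5 + 93.45×33 + 364.19×8 = 58171.84 + 2980.77 + 8004.2 + 3083.85 + 2913.52 = 75154.18
ΣP(Period 0)·Q(Period 0) = 5767.38×8 + 72.80×39 + 1840.18×5 + 73.43×33 + 390.00×8 = 46139.04 + 2839.2 + 9200.9 + 2423.19 + 3120 = 63722.33
Index = 75154.18 / 63722.33 × 100 = 117.9401

117.94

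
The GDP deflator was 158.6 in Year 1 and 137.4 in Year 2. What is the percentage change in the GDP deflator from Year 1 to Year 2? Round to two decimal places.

Change = (137.4 − 158.6) / 158.6 × 100
       = -21.2 / 158.6 × 100 = -13.3670%

-13.37%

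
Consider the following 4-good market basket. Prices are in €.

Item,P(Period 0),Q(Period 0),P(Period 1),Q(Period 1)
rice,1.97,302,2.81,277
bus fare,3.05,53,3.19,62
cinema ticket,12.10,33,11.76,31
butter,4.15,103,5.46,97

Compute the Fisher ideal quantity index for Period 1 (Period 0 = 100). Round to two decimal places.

Laspeyres component (base-period weights):
ΣP(Period 0)Q(Period 1) = 1.97×277 + 3.05×62 + 12.10×31 + 4.15×97 = 545.69 + 189.1 + 375.1 + 402.55 = 1512.44
ΣP(Period 0)Q(Period 0) = 1.97×302 + 3.05×53 + 12.10×33 + 4.15×103 = 594.94 + 161.65 + 399.3 + 427.45 = 1583.34
L = 1512.44 / 1583.34 × 100 = 95.5221
Paasche component (current-period weights):
ΣP(Period 1)Q(Period 1) = 2.81×277 + 3.19×62 + 11.76×31 + 5.46×97 = 778.37 + 197.78 + 364.56 + 529.62 = 1870.33
ΣP(Period 1)Q(Period 0) = 2.81×302 + 3.19×53 + 11.76×33 + 5.46×103 = 848.62 + 169.07 + 388.08 + 562.38 = 1968.15
P = 1870.33 / 1968.15 × 100 = 95.0299
Fisher = √(L × P) = √(95.5221 × 95.0299) = 95.2757

95.28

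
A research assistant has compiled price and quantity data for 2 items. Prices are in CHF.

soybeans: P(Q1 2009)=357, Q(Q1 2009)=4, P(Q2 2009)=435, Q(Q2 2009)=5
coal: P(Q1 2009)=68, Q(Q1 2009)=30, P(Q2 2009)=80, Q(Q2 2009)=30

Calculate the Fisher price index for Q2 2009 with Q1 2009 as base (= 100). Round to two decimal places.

Laspeyres component (base-period weights):
ΣP(Q2 2009)Q(Q1 2009) = 435×4 + 80×30 = 1740 + 2400 = 4140
ΣP(Q1 2009)Q(Q1 2009) = 357×4 + 68×30 = 1428 + 2040 = 3468
L = 4140 / 3468 × 100 = 119.3772
Paasche component (current-period weights):
ΣP(Q2 2009)Q(Q2 2009) = 435×5 + 80×30 = 2175 + 2400 = 4575
ΣP(Q1 2009)Q(Q2 2009) = 357×5 + 68×30 = 1785 + 2040 = 3825
P = 4575 / 3825 × 100 = 119.6078
Fisher = √(L × P) = √(119.3772 × 119.6078) = 119.4924

119.49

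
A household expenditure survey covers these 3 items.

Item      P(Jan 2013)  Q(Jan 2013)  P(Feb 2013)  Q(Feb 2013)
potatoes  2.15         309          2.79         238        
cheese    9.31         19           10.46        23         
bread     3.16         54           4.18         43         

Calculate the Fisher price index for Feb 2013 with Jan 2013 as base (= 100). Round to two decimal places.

Laspeyres component (base-period weights):
ΣP(Feb 2013)Q(Jan 2013) = 2.79×309 + 10.46×19 + 4.18×54 = 862.11 + 198.74 + 225.72 = 1286.57
ΣP(Jan 2013)Q(Jan 2013) = 2.15×309 + 9.31×19 + 3.16×54 = 664.35 + 176.89 + 170.64 = 1011.88
L = 1286.57 / 1011.88 × 100 = 127.1465
Paasche component (current-period weights):
ΣP(Feb 2013)Q(Feb 2013) = 2.79×238 + 10.46×23 + 4.18×43 = 664.02 + 240.58 + 179.74 = 1084.34
ΣP(Jan 2013)Q(Feb 2013) = 2.15×238 + 9.31×23 + 3.16×43 = 511.7 + 214.13 + 135.88 = 861.71
P = 1084.34 / 861.71 × 100 = 125.8358
Fisher = √(L × P) = √(127.1465 × 125.8358) = 126.4895

126.49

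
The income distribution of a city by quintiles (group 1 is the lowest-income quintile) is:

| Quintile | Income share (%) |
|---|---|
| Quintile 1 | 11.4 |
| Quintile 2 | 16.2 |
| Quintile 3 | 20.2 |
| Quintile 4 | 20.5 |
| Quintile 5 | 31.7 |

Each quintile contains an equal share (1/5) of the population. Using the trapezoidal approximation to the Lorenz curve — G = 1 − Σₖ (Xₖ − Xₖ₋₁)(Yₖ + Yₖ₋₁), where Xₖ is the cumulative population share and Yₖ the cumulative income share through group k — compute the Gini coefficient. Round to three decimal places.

0.180

Cumulative income shares Yₖ: 0.1140, 0.2760, 0.4780, 0.6830, 1.0000
Σ (Xₖ−Xₖ₋₁)(Yₖ+Yₖ₋₁) = (1/5)(0.1140+0.0000) + (1/5)(0.2760+0.1140) + (1/5)(0.4780+0.2760) + (1/5)(0.6830+0.4780) + (1/5)(1.0000+0.6830)
  = 0.0228 + 0.0780 + 0.1508 + 0.2322 + 0.3366 = 0.8204
G = 1 − 0.8204 = 0.1796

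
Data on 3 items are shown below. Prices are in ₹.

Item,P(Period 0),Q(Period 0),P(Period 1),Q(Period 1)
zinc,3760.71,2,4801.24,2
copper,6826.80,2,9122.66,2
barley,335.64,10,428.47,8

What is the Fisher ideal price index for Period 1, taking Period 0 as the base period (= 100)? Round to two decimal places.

Laspeyres component (base-period weights):
ΣP(Period 1)Q(Period 0) = 4801.24×2 + 9122.66×2 + 428.47×10 = 9602.48 + 18245.32 + 4284.7 = 32132.5
ΣP(Period 0)Q(Period 0) = 3760.71×2 + 6826.80×2 + 335.64×10 = 7521.42 + 13653.6 + 3356.4 = 24531.42
L = 32132.5 / 24531.42 × 100 = 130.9851
Paasche component (current-period weights):
ΣP(Period 1)Q(Period 1) = 4801.24×2 + 9122.66×2 + 428.47×8 = 9602.48 + 18245.32 + 3427.76 = 31275.56
ΣP(Period 0)Q(Period 1) = 3760.71×2 + 6826.80×2 + 335.64×8 = 7521.42 + 13653.6 + 2685.12 = 23860.14
P = 31275.56 / 23860.14 × 100 = 131.0787
Fisher = √(L × P) = √(130.9851 × 131.0787) = 131.0319

131.03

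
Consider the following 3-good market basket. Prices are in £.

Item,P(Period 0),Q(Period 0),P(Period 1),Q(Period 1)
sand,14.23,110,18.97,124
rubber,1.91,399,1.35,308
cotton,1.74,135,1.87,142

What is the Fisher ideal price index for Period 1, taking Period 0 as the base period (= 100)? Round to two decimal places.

114.48

Laspeyres component (base-period weights):
ΣP(Period 1)Q(Period 0) = 18.97×110 + 1.35×399 + 1.87×135 = 2086.7 + 538.65 + 252.45 = 2877.8
ΣP(Period 0)Q(Period 0) = 14.23×110 + 1.91×399 + 1.74×135 = 1565.3 + 762.09 + 234.9 = 2562.29
L = 2877.8 / 2562.29 × 100 = 112.3136
Paasche component (current-period weights):
ΣP(Period 1)Q(Period 1) = 18.97×124 + 1.35×308 + 1.87×142 = 2352.28 + 415.8 + 265.54 = 3033.62
ΣP(Period 0)Q(Period 1) = 14.23×124 + 1.91×308 + 1.74×142 = 1764.52 + 588.28 + 247.08 = 2599.88
P = 3033.62 / 2599.88 × 100 = 116.6831
Fisher = √(L × P) = √(112.3136 × 116.6831) = 114.4775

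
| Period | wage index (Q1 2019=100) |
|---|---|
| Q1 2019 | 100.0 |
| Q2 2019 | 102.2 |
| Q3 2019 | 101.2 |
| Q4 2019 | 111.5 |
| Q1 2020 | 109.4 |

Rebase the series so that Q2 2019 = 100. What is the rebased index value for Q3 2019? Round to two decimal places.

Rebased(Q3 2019) = 101.2 / 102.2 × 100 = 99.0215

99.02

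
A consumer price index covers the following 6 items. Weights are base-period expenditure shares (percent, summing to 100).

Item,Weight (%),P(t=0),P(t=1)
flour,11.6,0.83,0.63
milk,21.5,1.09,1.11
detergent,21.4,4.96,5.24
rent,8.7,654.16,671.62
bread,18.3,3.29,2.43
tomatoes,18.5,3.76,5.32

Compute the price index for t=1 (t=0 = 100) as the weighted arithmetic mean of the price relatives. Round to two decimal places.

101.93

flour: 11.6 × (0.63/0.83) = 11.6 × 0.759036 = 8.8048
milk: 21.5 × (1.11/1.09) = 21.5 × 1.018349 = 21.8945
detergent: 21.4 × (5.24/4.96) = 21.4 × 1.056452 = 22.6081
rent: 8.7 × (671.62/654.16) = 8.7 × 1.026691 = 8.9322
bread: 18.3 × (2.43/3.29) = 18.3 × 0.738602 = 13.5164
tomatoes: 18.5 × (5.32/3.76) = 18.5 × 1.414894 = 26.1755
Index = Σ wᵢ·(p₁ᵢ/p₀ᵢ) = 8.8048 + 21.8945 + 22.6081 + 8.9322 + 13.5164 + 26.1755 = 101.9315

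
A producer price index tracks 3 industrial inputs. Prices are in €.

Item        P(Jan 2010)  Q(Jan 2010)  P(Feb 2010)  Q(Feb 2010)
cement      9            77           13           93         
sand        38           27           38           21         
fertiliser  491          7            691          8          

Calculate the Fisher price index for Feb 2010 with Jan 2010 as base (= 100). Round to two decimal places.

Laspeyres component (base-period weights):
ΣP(Feb 2010)Q(Jan 2010) = 13×77 + 38×27 + 691×7 = 1001 + 1026 + 4837 = 6864
ΣP(Jan 2010)Q(Jan 2010) = 9×77 + 38×27 + 491×7 = 693 + 1026 + 3437 = 5156
L = 6864 / 5156 × 100 = 133.1265
Paasche component (current-period weights):
ΣP(Feb 2010)Q(Feb 2010) = 13×93 + 38×21 + 691×8 = 1209 + 798 + 5528 = 7535
ΣP(Jan 2010)Q(Feb 2010) = 9×93 + 38×21 + 491×8 = 837 + 798 + 3928 = 5563
P = 7535 / 5563 × 100 = 135.4485
Fisher = √(L × P) = √(133.1265 × 135.4485) = 134.2825

134.28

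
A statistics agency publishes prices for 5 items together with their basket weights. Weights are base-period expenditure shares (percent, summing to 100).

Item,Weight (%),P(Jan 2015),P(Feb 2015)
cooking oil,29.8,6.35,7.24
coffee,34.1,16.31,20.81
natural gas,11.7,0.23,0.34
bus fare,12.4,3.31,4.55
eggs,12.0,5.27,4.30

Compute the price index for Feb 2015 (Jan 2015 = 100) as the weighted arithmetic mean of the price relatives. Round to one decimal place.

cooking oil: 29.8 × (7.24/6.35) = 29.8 × 1.140157 = 33.9767
coffee: 34.1 × (20.81/16.31) = 34.1 × 1.275904 = 43.5083
natural gas: 11.7 × (0.34/0.23) = 11.7 × 1.478261 = 17.2957
bus fare: 12.4 × (4.55/3.31) = 12.4 × 1.374622 = 17.0453
eggs: 12.0 × (4.30/5.27) = 12.0 × 0.815939 = 9.7913
Index = Σ wᵢ·(p₁ᵢ/p₀ᵢ) = 33.9767 + 43.5083 + 17.2957 + 17.0453 + 9.7913 = 121.6173

121.6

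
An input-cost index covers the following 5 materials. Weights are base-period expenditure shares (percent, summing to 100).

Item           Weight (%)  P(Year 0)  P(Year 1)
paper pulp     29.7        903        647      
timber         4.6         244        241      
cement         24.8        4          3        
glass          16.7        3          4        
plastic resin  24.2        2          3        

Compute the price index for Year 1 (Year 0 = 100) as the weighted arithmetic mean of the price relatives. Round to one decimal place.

103.0

paper pulp: 29.7 × (647/903) = 29.7 × 0.716501 = 21.2801
timber: 4.6 × (241/244) = 4.6 × 0.987705 = 4.5434
cement: 24.8 × (3/4) = 24.8 × 0.750000 = 18.6000
glass: 16.7 × (4/3) = 16.7 × 1.333333 = 22.2667
plastic resin: 24.2 × (3/2) = 24.2 × 1.500000 = 36.3000
Index = Σ wᵢ·(p₁ᵢ/p₀ᵢ) = 21.2801 + 4.5434 + 18.6000 + 22.2667 + 36.3000 = 102.9902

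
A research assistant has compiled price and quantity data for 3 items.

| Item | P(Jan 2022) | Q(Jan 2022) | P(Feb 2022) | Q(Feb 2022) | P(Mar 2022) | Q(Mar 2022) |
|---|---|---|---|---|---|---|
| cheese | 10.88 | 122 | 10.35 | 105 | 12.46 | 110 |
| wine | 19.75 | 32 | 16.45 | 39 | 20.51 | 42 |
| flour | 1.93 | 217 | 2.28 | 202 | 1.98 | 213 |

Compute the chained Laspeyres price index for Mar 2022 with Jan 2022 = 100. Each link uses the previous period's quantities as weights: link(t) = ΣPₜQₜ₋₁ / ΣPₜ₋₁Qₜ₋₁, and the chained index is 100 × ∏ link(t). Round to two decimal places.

110.04

Link Jan 2022→Feb 2022:
ΣP(Feb 2022)Q(Jan 2022) = 10.35×122 + 16.45×32 + 2.28×217 = 1262.7 + 526.4 + 494.76 = 2283.86
ΣP(Jan 2022)Q(Jan 2022) = 10.88×122 + 19.75×32 + 1.93×217 = 1327.36 + 632 + 418.81 = 2378.17
link = 2283.86/2378.17 = 0.960343
Link Feb 2022→Mar 2022:
ΣP(Mar 2022)Q(Feb 2022) = 12.46×105 + 20.51×39 + 1.98×202 = 1308.3 + 799.89 + 399.96 = 2508.15
ΣP(Feb 2022)Q(Feb 2022) = 10.35×105 + 16.45×39 + 2.28×202 = 1086.75 + 641.55 + 460.56 = 2188.86
link = 2508.15/2188.86 = 1.145870
Chained index = 100 × 0.960343 × 1.145870 = 110.0429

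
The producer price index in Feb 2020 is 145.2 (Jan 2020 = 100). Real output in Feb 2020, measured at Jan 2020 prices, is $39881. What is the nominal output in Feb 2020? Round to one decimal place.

Nominal = Real × (Index/100) = 39881 × (145.2/100)
        = 39881 × 1.452 = 57907.2120

57907.2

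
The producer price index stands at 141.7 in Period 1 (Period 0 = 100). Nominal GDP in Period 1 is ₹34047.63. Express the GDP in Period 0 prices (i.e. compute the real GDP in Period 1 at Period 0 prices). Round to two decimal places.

24027.97

Real = Nominal ÷ (Index/100) = 34047.63 ÷ (141.7/100)
     = 34047.63 ÷ 1.417 = 24027.9675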